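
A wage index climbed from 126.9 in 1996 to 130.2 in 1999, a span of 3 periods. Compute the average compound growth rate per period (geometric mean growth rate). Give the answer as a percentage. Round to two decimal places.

Growth factor = (130.2/126.9)^(1/3) = (1.026005)^(1/3) = 1.008594
Growth rate = 1.008594 − 1 = 0.008594 = 0.8594%

0.86%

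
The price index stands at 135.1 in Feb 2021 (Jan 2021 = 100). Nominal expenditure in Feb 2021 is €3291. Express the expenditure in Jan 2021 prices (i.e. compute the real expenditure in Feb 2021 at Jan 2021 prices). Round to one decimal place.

Real = Nominal ÷ (Index/100) = 3291 ÷ (135.1/100)
     = 3291 ÷ 1.351 = 2435.9734

2436.0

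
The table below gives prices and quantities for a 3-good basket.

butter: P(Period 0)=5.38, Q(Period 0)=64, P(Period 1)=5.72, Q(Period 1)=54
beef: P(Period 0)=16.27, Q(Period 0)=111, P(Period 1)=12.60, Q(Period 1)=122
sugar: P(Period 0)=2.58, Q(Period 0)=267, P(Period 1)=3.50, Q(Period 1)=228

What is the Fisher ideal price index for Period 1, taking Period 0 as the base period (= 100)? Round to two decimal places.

Laspeyres component (base-period weights):
ΣP(Period 1)Q(Period 0) = 5.72×64 + 12.60×111 + 3.50×267 = 366.08 + 1398.6 + 934.5 = 2699.18
ΣP(Period 0)Q(Period 0) = 5.38×64 + 16.27×111 + 2.58×267 = 344.32 + 1805.97 + 688.86 = 2839.15
L = 2699.18 / 2839.15 × 100 = 95.0700
Paasche component (current-period weights):
ΣP(Period 1)Q(Period 1) = 5.72×54 + 12.60×122 + 3.50×228 = 308.88 + 1537.2 + 798 = 2644.08
ΣP(Period 0)Q(Period 1) = 5.38×54 + 16.27×122 + 2.58×228 = 290.52 + 1984.94 + 588.24 = 2863.7
P = 2644.08 / 2863.7 × 100 = 92.3309
Fisher = √(L × P) = √(95.0700 × 92.3309) = 93.6904

93.69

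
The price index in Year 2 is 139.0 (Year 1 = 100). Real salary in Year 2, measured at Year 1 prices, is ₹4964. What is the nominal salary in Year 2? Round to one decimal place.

Nominal = Real × (Index/100) = 4964 × (139.0/100)
        = 4964 × 1.390 = 6899.9600

6900.0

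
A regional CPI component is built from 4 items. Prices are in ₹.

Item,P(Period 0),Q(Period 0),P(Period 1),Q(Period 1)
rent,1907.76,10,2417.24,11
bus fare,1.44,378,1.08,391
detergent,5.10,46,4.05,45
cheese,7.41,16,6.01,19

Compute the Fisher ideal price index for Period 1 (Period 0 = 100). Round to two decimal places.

Laspeyres component (base-period weights):
ΣP(Period 1)Q(Period 0) = 2417.24×10 + 1.08×378 + 4.05×46 + 6.01×16 = 24172.4 + 408.24 + 186.3 + 96.16 = 24863.1
ΣP(Period 0)Q(Period 0) = 1907.76×10 + 1.44×378 + 5.10×46 + 7.41×16 = 19077.6 + 544.32 + 234.6 + 118.56 = 19975.08
L = 24863.1 / 19975.08 × 100 = 124.4706
Paasche component (current-period weights):
ΣP(Period 1)Q(Period 1) = 2417.24×11 + 1.08×391 + 4.05×45 + 6.01×19 = 26589.64 + 422.28 + 182.25 + 114.19 = 27308.36
ΣP(Period 0)Q(Period 1) = 1907.76×11 + 1.44×391 + 5.10×45 + 7.41×19 = 20985.36 + 563.04 + 229.5 + 140.79 = 21918.69
P = 27308.36 / 21918.69 × 100 = 124.5894
Fisher = √(L × P) = √(124.4706 × 124.5894) = 124.5300

124.53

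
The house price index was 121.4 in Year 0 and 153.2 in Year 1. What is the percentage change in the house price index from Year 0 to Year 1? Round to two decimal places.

Change = (153.2 − 121.4) / 121.4 × 100
       = 31.8 / 121.4 × 100 = 26.1944%

26.19%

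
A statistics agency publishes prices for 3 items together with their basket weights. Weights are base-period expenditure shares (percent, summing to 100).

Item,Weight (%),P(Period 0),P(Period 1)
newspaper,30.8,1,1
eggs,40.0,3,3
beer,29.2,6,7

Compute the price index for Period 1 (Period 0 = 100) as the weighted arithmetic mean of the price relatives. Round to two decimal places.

104.87

newspaper: 30.8 × (1/1) = 30.8 × 1.000000 = 30.8000
eggs: 40.0 × (3/3) = 40.0 × 1.000000 = 40.0000
beer: 29.2 × (7/6) = 29.2 × 1.166667 = 34.0667
Index = Σ wᵢ·(p₁ᵢ/p₀ᵢ) = 30.8000 + 40.0000 + 34.0667 = 104.8667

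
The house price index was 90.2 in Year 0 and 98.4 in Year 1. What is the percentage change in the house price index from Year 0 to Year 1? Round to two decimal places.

9.09%

Change = (98.4 − 90.2) / 90.2 × 100
       = 8.2 / 90.2 × 100 = 9.0909%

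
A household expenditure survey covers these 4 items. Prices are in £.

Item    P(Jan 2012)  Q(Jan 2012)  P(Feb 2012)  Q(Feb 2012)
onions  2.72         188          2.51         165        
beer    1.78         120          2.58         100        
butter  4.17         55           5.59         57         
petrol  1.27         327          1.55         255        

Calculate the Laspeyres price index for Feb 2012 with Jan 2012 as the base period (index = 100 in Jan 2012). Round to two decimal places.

Laspeyres price index uses base-period quantities as weights.
ΣP(Feb 2012)·Q(Jan 2012) = 2.51×188 + 2.58×120 + 5.59×55 + 1.55×327 = 471.88 + 309.6 + 307.45 + 506.85 = 1595.78
ΣP(Jan 2012)·Q(Jan 2012) = 2.72×188 + 1.78×120 + 4.17×55 + 1.27×327 = 511.36 + 213.6 + 229.35 + 415.29 = 1369.6
Index = 1595.78 / 1369.6 × 100 = 116.5143

116.51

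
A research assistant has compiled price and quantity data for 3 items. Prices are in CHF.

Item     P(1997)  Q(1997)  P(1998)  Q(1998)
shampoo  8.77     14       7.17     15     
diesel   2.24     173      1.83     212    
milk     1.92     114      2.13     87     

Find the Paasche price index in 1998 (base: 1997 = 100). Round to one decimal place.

Paasche price index uses current-period quantities as weights.
ΣP(1998)·Q(1998) = 7.17×15 + 1.83×212 + 2.13×87 = 107.55 + 387.96 + 185.31 = 680.82
ΣP(1997)·Q(1998) = 8.77×15 + 2.24×212 + 1.92×87 = 131.55 + 474.88 + 167.04 = 773.47
Index = 680.82 / 773.47 × 100 = 88.0215

88.0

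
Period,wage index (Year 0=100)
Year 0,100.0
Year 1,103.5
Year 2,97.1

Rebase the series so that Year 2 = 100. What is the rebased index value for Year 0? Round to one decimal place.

103.0

Rebased(Year 0) = 100.0 / 97.1 × 100 = 102.9866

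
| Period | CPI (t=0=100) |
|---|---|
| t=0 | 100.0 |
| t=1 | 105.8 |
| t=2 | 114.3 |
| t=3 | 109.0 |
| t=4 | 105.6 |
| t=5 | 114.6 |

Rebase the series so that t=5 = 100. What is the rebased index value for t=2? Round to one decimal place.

Rebased(t=2) = 114.3 / 114.6 × 100 = 99.7382

99.7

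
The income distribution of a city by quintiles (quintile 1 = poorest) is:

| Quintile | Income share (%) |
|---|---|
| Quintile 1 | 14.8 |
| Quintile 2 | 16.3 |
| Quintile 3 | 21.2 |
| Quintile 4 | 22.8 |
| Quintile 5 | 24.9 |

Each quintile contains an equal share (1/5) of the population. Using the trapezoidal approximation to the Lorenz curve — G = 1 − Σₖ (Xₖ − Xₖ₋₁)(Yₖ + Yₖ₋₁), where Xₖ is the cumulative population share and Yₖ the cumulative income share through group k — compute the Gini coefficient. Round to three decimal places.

0.107

Cumulative income shares Yₖ: 0.1480, 0.3110, 0.5230, 0.7510, 1.0000
Σ (Xₖ−Xₖ₋₁)(Yₖ+Yₖ₋₁) = (1/5)(0.1480+0.0000) + (1/5)(0.3110+0.1480) + (1/5)(0.5230+0.3110) + (1/5)(0.7510+0.5230) + (1/5)(1.0000+0.7510)
  = 0.0296 + 0.0918 + 0.1668 + 0.2548 + 0.3502 = 0.8932
G = 1 − 0.8932 = 0.1068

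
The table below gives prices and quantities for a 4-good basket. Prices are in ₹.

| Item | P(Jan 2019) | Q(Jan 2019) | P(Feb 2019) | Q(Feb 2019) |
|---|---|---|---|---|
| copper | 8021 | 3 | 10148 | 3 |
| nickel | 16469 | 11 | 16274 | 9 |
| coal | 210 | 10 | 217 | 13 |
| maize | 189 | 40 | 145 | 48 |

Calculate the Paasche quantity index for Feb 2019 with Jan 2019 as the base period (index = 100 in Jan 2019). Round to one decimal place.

Paasche quantity index uses current-period prices as weights.
ΣP(Feb 2019)·Q(Feb 2019) = 10148×3 + 16274×9 + 217×13 + 145×48 = 30444 + 146466 + 2821 + 6960 = 186691
ΣP(Feb 2019)·Q(Jan 2019) = 10148×3 + 16274×11 + 217×10 + 145×40 = 30444 + 179014 + 2170 + 5800 = 217428
Index = 186691 / 217428 × 100 = 85.8634

85.9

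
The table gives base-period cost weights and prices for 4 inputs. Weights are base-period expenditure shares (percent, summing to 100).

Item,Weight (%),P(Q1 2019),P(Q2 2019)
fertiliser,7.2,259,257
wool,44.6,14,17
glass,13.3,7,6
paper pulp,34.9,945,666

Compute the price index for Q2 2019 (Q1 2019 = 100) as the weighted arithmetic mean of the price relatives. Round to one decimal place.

fertiliser: 7.2 × (257/259) = 7.2 × 0.992278 = 7.1444
wool: 44.6 × (17/14) = 44.6 × 1.214286 = 54.1571
glass: 13.3 × (6/7) = 13.3 × 0.857143 = 11.4000
paper pulp: 34.9 × (666/945) = 34.9 × 0.704762 = 24.5962
Index = Σ wᵢ·(p₁ᵢ/p₀ᵢ) = 7.1444 + 54.1571 + 11.4000 + 24.5962 = 97.2977

97.3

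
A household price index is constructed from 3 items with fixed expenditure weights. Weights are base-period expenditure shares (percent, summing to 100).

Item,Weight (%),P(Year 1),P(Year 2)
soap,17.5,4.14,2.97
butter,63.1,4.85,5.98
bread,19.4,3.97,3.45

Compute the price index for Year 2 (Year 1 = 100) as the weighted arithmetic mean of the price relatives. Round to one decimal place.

107.2

soap: 17.5 × (2.97/4.14) = 17.5 × 0.717391 = 12.5543
butter: 63.1 × (5.98/4.85) = 63.1 × 1.232990 = 77.8016
bread: 19.4 × (3.45/3.97) = 19.4 × 0.869018 = 16.8589
Index = Σ wᵢ·(p₁ᵢ/p₀ᵢ) = 12.5543 + 77.8016 + 16.8589 = 107.2149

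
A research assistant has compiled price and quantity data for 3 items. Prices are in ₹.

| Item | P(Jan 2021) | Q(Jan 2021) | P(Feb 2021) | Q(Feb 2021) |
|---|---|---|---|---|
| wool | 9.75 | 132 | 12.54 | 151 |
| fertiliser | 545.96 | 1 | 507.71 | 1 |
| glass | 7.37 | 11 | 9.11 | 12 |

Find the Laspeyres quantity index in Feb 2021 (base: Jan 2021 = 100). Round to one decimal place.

Laspeyres quantity index uses base-period prices as weights.
ΣP(Jan 2021)·Q(Feb 2021) = 9.75×151 + 545.96×1 + 7.37×12 = 1472.25 + 545.96 + 88.44 = 2106.65
ΣP(Jan 2021)·Q(Jan 2021) = 9.75×132 + 545.96×1 + 7.37×11 = 1287 + 545.96 + 81.07 = 1914.03
Index = 2106.65 / 1914.03 × 100 = 110.0636

110.1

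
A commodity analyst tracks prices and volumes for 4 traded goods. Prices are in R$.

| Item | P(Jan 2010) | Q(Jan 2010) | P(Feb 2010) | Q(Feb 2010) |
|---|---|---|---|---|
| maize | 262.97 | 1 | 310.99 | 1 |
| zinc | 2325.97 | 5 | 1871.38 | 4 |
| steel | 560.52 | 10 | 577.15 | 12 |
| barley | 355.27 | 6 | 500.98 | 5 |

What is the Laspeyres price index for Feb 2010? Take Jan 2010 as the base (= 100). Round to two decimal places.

93.97

Laspeyres price index uses base-period quantities as weights.
ΣP(Feb 2010)·Q(Jan 2010) = 310.99×1 + 1871.38×5 + 577.15×10 + 500.98×6 = 310.99 + 9356.9 + 5771.5 + 3005.88 = 18445.27
ΣP(Jan 2010)·Q(Jan 2010) = 262.97×1 + 2325.97×5 + 560.52×10 + 355.27×6 = 262.97 + 11629.85 + 5605.2 + 2131.62 = 19629.64
Index = 18445.27 / 19629.64 × 100 = 93.9664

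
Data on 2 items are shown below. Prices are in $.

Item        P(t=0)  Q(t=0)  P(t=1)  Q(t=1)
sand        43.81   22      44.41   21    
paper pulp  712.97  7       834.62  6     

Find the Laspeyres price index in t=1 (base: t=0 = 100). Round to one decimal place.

114.5

Laspeyres price index uses base-period quantities as weights.
ΣP(t=1)·Q(t=0) = 44.41×22 + 834.62×7 = 977.02 + 5842.34 = 6819.36
ΣP(t=0)·Q(t=0) = 43.81×22 + 712.97×7 = 963.82 + 4990.79 = 5954.61
Index = 6819.36 / 5954.61 × 100 = 114.5224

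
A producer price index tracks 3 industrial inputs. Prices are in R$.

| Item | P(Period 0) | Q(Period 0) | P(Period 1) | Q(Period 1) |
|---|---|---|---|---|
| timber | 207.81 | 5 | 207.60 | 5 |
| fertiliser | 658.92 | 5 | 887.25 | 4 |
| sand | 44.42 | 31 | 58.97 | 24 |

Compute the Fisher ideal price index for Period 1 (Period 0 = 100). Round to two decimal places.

127.24

Laspeyres component (base-period weights):
ΣP(Period 1)Q(Period 0) = 207.60×5 + 887.25×5 + 58.97×31 = 1038 + 4436.25 + 1828.07 = 7302.32
ΣP(Period 0)Q(Period 0) = 207.81×5 + 658.92×5 + 44.42×31 = 1039.05 + 3294.6 + 1377.02 = 5710.67
L = 7302.32 / 5710.67 × 100 = 127.8715
Paasche component (current-period weights):
ΣP(Period 1)Q(Period 1) = 207.60×5 + 887.25×4 + 58.97×24 = 1038 + 3549 + 1415.28 = 6002.28
ΣP(Period 0)Q(Period 1) = 207.81×5 + 658.92×4 + 44.42×24 = 1039.05 + 2635.68 + 1066.08 = 4740.81
P = 6002.28 / 4740.81 × 100 = 126.6087
Fisher = √(L × P) = √(127.8715 × 126.6087) = 127.2386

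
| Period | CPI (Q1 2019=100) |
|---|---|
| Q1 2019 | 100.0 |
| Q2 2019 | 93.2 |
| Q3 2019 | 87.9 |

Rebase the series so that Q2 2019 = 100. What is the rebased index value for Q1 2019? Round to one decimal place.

107.3

Rebased(Q1 2019) = 100.0 / 93.2 × 100 = 107.2961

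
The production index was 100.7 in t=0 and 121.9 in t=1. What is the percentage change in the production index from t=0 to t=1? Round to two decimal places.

21.05%

Change = (121.9 − 100.7) / 100.7 × 100
       = 21.2 / 100.7 × 100 = 21.0526%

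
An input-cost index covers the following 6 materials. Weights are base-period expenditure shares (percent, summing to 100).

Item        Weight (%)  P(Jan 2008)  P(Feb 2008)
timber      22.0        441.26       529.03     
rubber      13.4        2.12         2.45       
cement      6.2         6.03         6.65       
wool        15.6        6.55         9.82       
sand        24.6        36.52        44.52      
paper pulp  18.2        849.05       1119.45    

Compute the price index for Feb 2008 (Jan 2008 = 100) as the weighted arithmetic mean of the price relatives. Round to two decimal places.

timber: 22.0 × (529.03/441.26) = 22.0 × 1.198908 = 26.3760
rubber: 13.4 × (2.45/2.12) = 13.4 × 1.155660 = 15.4858
cement: 6.2 × (6.65/6.03) = 6.2 × 1.102819 = 6.8375
wool: 15.6 × (9.82/6.55) = 15.6 × 1.499237 = 23.3881
sand: 24.6 × (44.52/36.52) = 24.6 × 1.219058 = 29.9888
paper pulp: 18.2 × (1119.45/849.05) = 18.2 × 1.318474 = 23.9962
Index = Σ wᵢ·(p₁ᵢ/p₀ᵢ) = 26.3760 + 15.4858 + 6.8375 + 23.3881 + 29.9888 + 23.9962 = 126.0724

126.07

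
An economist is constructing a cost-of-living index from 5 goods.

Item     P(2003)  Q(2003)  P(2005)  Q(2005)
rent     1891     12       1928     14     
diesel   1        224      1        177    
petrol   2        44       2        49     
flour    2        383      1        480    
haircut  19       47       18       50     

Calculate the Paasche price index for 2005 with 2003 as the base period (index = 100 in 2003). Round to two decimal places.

99.96

Paasche price index uses current-period quantities as weights.
ΣP(2005)·Q(2005) = 1928×14 + 1×177 + 2×49 + 1×480 + 18×50 = 26992 + 177 + 98 + 480 + 900 = 28647
ΣP(2003)·Q(2005) = 1891×14 + 1×177 + 2×49 + 2×480 + 19×50 = 26474 + 177 + 98 + 960 + 950 = 28659
Index = 28647 / 28659 × 100 = 99.9581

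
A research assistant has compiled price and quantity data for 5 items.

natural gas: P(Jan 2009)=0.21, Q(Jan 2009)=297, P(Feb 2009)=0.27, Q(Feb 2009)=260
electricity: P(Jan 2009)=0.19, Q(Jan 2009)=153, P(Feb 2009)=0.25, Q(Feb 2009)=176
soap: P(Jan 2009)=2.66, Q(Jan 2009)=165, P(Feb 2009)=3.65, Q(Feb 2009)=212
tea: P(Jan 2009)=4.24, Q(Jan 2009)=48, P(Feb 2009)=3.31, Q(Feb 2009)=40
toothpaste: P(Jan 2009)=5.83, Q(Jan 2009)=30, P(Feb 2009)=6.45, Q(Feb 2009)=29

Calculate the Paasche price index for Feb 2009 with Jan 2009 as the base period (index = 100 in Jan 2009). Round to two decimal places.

121.89

Paasche price index uses current-period quantities as weights.
ΣP(Feb 2009)·Q(Feb 2009) = 0.27×260 + 0.25×176 + 3.65×212 + 3.31×40 + 6.45×29 = 70.2 + 44 + 773.8 + 132.4 + 187.05 = 1207.45
ΣP(Jan 2009)·Q(Feb 2009) = 0.21×260 + 0.19×176 + 2.66×212 + 4.24×40 + 5.83×29 = 54.6 + 33.44 + 563.92 + 169.6 + 169.07 = 990.63
Index = 1207.45 / 990.63 × 100 = 121.8871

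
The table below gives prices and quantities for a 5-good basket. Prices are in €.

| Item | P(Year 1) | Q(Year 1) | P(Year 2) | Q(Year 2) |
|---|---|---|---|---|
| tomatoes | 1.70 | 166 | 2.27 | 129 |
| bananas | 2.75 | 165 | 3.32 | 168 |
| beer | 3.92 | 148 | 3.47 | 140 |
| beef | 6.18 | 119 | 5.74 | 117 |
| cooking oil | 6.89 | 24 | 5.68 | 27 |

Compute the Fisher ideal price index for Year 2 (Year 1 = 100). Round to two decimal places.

101.43

Laspeyres component (base-period weights):
ΣP(Year 2)Q(Year 1) = 2.27×166 + 3.32×165 + 3.47×148 + 5.74×119 + 5.68×24 = 376.82 + 547.8 + 513.56 + 683.06 + 136.32 = 2257.56
ΣP(Year 1)Q(Year 1) = 1.70×166 + 2.75×165 + 3.92×148 + 6.18×119 + 6.89×24 = 282.2 + 453.75 + 580.16 + 735.42 + 165.36 = 2216.89
L = 2257.56 / 2216.89 × 100 = 101.8346
Paasche component (current-period weights):
ΣP(Year 2)Q(Year 2) = 2.27×129 + 3.32×168 + 3.47×140 + 5.74×117 + 5.68×27 = 292.83 + 557.76 + 485.8 + 671.58 + 153.36 = 2161.33
ΣP(Year 1)Q(Year 2) = 1.70×129 + 2.75×168 + 3.92×140 + 6.18×117 + 6.89×27 = 219.3 + 462 + 548.8 + 723.06 + 186.03 = 2139.19
P = 2161.33 / 2139.19 × 100 = 101.0350
Fisher = √(L × P) = √(101.8346 × 101.0350) = 101.4340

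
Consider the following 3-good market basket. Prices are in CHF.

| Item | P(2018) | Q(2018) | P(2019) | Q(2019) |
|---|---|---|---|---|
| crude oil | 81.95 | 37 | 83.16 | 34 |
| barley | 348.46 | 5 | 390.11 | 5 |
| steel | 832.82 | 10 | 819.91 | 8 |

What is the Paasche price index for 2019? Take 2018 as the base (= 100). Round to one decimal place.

Paasche price index uses current-period quantities as weights.
ΣP(2019)·Q(2019) = 83.16×34 + 390.11×5 + 819.91×8 = 2827.44 + 1950.55 + 6559.28 = 11337.27
ΣP(2018)·Q(2019) = 81.95×34 + 348.46×5 + 832.82×8 = 2786.3 + 1742.3 + 6662.56 = 11191.16
Index = 11337.27 / 11191.16 × 100 = 101.3056

101.3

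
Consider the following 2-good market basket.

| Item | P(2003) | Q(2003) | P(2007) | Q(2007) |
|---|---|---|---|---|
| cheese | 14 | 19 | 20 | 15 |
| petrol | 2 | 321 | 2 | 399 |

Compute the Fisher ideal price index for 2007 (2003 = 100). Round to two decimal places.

Laspeyres component (base-period weights):
ΣP(2007)Q(2003) = 20×19 + 2×321 = 380 + 642 = 1022
ΣP(2003)Q(2003) = 14×19 + 2×321 = 266 + 642 = 908
L = 1022 / 908 × 100 = 112.5551
Paasche component (current-period weights):
ΣP(2007)Q(2007) = 20×15 + 2×399 = 300 + 798 = 1098
ΣP(2003)Q(2007) = 14×15 + 2×399 = 210 + 798 = 1008
P = 1098 / 1008 × 100 = 108.9286
Fisher = √(L × P) = √(112.5551 × 108.9286) = 110.7270

110.73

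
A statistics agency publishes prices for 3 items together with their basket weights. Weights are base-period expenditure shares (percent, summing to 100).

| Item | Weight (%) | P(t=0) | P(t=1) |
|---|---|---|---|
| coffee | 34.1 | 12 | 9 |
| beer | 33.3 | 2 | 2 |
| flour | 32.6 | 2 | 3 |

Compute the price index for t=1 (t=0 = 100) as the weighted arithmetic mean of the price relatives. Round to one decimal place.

107.8

coffee: 34.1 × (9/12) = 34.1 × 0.750000 = 25.5750
beer: 33.3 × (2/2) = 33.3 × 1.000000 = 33.3000
flour: 32.6 × (3/2) = 32.6 × 1.500000 = 48.9000
Index = Σ wᵢ·(p₁ᵢ/p₀ᵢ) = 25.5750 + 33.3000 + 48.9000 = 107.7750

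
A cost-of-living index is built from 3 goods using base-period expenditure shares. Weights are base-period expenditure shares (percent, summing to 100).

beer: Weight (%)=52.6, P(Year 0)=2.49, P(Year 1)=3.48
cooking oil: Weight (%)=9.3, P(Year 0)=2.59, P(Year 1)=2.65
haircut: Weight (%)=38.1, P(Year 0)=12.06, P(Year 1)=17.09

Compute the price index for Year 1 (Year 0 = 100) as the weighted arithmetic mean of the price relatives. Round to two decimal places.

beer: 52.6 × (3.48/2.49) = 52.6 × 1.397590 = 73.5133
cooking oil: 9.3 × (2.65/2.59) = 9.3 × 1.023166 = 9.5154
haircut: 38.1 × (17.09/12.06) = 38.1 × 1.417081 = 53.9908
Index = Σ wᵢ·(p₁ᵢ/p₀ᵢ) = 73.5133 + 9.5154 + 53.9908 = 137.0195

137.02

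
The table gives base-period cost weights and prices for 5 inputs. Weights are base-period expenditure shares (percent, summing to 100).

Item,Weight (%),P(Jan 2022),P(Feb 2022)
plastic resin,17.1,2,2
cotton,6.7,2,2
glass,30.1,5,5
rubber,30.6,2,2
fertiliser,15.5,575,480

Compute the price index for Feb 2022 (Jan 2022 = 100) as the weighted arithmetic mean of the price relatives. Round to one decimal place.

97.4

plastic resin: 17.1 × (2/2) = 17.1 × 1.000000 = 17.1000
cotton: 6.7 × (2/2) = 6.7 × 1.000000 = 6.7000
glass: 30.1 × (5/5) = 30.1 × 1.000000 = 30.1000
rubber: 30.6 × (2/2) = 30.6 × 1.000000 = 30.6000
fertiliser: 15.5 × (480/575) = 15.5 × 0.834783 = 12.9391
Index = Σ wᵢ·(p₁ᵢ/p₀ᵢ) = 17.1000 + 6.7000 + 30.1000 + 30.6000 + 12.9391 = 97.4391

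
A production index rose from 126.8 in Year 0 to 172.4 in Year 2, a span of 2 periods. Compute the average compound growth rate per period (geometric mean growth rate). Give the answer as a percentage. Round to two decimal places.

16.60%

Growth factor = (172.4/126.8)^(1/2) = (1.359621)^(1/2) = 1.166028
Growth rate = 1.166028 − 1 = 0.166028 = 16.6028%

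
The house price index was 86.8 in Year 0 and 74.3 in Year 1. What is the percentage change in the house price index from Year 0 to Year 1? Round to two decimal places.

-14.40%

Change = (74.3 − 86.8) / 86.8 × 100
       = -12.5 / 86.8 × 100 = -14.4009%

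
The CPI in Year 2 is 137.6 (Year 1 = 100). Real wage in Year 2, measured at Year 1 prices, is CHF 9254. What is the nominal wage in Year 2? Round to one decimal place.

12733.5

Nominal = Real × (Index/100) = 9254 × (137.6/100)
        = 9254 × 1.376 = 12733.5040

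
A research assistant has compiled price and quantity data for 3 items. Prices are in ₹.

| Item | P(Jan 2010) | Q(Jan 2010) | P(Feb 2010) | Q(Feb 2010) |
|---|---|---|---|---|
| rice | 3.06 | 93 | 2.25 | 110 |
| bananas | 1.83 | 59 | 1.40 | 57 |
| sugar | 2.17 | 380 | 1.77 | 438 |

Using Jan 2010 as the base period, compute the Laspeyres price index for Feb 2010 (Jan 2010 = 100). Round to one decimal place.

Laspeyres price index uses base-period quantities as weights.
ΣP(Feb 2010)·Q(Jan 2010) = 2.25×93 + 1.40×59 + 1.77×380 = 209.25 + 82.6 + 672.6 = 964.45
ΣP(Jan 2010)·Q(Jan 2010) = 3.06×93 + 1.83×59 + 2.17×380 = 284.58 + 107.97 + 824.6 = 1217.15
Index = 964.45 / 1217.15 × 100 = 79.2384

79.2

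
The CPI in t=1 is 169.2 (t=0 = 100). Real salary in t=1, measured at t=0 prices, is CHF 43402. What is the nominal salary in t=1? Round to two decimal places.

73436.18

Nominal = Real × (Index/100) = 43402 × (169.2/100)
        = 43402 × 1.692 = 73436.1840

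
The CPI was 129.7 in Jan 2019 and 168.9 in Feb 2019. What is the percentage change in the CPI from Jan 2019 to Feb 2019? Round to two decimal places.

Change = (168.9 − 129.7) / 129.7 × 100
       = 39.2 / 129.7 × 100 = 30.2236%

30.22%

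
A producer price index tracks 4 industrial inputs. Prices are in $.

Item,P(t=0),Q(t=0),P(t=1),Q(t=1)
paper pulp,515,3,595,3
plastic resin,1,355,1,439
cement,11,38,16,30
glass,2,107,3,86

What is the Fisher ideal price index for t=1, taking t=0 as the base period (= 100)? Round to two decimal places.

120.17

Laspeyres component (base-period weights):
ΣP(t=1)Q(t=0) = 595×3 + 1×355 + 16×38 + 3×107 = 1785 + 355 + 608 + 321 = 3069
ΣP(t=0)Q(t=0) = 515×3 + 1×355 + 11×38 + 2×107 = 1545 + 355 + 418 + 214 = 2532
L = 3069 / 2532 × 100 = 121.2085
Paasche component (current-period weights):
ΣP(t=1)Q(t=1) = 595×3 + 1×439 + 16×30 + 3×86 = 1785 + 439 + 480 + 258 = 2962
ΣP(t=0)Q(t=1) = 515×3 + 1×439 + 11×30 + 2×86 = 1545 + 439 + 330 + 172 = 2486
P = 2962 / 2486 × 100 = 119.1472
Fisher = √(L × P) = √(121.2085 × 119.1472) = 120.1735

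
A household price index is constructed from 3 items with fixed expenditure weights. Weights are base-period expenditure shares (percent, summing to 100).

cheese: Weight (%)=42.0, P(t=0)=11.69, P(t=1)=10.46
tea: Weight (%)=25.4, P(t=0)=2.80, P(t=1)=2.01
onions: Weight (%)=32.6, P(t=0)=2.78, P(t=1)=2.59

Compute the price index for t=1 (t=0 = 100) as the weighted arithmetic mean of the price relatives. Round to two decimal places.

cheese: 42.0 × (10.46/11.69) = 42.0 × 0.894782 = 37.5808
tea: 25.4 × (2.01/2.80) = 25.4 × 0.717857 = 18.2336
onions: 32.6 × (2.59/2.78) = 32.6 × 0.931655 = 30.3719
Index = Σ wᵢ·(p₁ᵢ/p₀ᵢ) = 37.5808 + 18.2336 + 30.3719 = 86.1864

86.19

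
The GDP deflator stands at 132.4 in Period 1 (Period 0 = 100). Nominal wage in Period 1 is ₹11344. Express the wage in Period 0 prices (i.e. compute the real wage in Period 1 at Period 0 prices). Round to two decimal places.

Real = Nominal ÷ (Index/100) = 11344 ÷ (132.4/100)
     = 11344 ÷ 1.324 = 8567.9758

8567.98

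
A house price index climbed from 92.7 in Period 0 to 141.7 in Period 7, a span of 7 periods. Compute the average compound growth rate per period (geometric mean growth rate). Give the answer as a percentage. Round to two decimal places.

Growth factor = (141.7/92.7)^(1/7) = (1.528587)^(1/7) = 1.062496
Growth rate = 1.062496 − 1 = 0.062496 = 6.2496%

6.25%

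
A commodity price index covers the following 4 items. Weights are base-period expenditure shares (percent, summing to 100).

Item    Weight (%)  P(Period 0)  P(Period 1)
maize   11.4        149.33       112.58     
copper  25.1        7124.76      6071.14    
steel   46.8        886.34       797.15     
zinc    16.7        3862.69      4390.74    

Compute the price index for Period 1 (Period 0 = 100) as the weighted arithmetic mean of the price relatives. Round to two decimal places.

maize: 11.4 × (112.58/149.33) = 11.4 × 0.753901 = 8.5945
copper: 25.1 × (6071.14/7124.76) = 25.1 × 0.852119 = 21.3882
steel: 46.8 × (797.15/886.34) = 46.8 × 0.899373 = 42.0906
zinc: 16.7 × (4390.74/3862.69) = 16.7 × 1.136705 = 18.9830
Index = Σ wᵢ·(p₁ᵢ/p₀ᵢ) = 8.5945 + 21.3882 + 42.0906 + 18.9830 = 91.0563

91.06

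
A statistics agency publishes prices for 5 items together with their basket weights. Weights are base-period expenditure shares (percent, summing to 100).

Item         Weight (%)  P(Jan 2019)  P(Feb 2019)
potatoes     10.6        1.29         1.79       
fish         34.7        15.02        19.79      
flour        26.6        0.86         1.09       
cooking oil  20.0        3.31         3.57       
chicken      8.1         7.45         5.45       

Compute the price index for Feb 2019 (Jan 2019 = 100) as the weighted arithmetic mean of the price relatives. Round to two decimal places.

potatoes: 10.6 × (1.79/1.29) = 10.6 × 1.387597 = 14.7085
fish: 34.7 × (19.79/15.02) = 34.7 × 1.317577 = 45.7199
flour: 26.6 × (1.09/0.86) = 26.6 × 1.267442 = 33.7140
cooking oil: 20.0 × (3.57/3.31) = 20.0 × 1.078550 = 21.5710
chicken: 8.1 × (5.45/7.45) = 8.1 × 0.731544 = 5.9255
Index = Σ wᵢ·(p₁ᵢ/p₀ᵢ) = 14.7085 + 45.7199 + 33.7140 + 21.5710 + 5.9255 = 121.6389

121.64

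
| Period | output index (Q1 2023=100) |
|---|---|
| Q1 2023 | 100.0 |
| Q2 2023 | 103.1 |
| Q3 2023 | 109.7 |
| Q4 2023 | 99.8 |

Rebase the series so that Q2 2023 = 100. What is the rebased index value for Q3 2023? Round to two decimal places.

106.40

Rebased(Q3 2023) = 109.7 / 103.1 × 100 = 106.4016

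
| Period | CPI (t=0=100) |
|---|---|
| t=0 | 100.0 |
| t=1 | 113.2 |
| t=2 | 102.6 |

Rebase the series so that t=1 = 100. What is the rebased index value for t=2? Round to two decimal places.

Rebased(t=2) = 102.6 / 113.2 × 100 = 90.6360

90.64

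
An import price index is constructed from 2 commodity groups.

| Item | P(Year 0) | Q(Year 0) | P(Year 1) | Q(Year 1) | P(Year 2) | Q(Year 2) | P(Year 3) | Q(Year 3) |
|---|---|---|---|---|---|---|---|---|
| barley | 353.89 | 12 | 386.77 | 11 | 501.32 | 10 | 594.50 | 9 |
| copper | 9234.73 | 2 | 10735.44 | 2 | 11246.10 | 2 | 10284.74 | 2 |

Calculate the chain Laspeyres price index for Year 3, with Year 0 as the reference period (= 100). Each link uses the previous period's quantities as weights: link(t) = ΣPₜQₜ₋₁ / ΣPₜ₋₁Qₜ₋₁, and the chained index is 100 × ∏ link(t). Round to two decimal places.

Link Year 0→Year 1:
ΣP(Year 1)Q(Year 0) = 386.77×12 + 10735.44×2 = 4641.24 + 21470.88 = 26112.12
ΣP(Year 0)Q(Year 0) = 353.89×12 + 9234.73×2 = 4246.68 + 18469.46 = 22716.14
link = 26112.12/22716.14 = 1.149496
Link Year 1→Year 2:
ΣP(Year 2)Q(Year 1) = 501.32×11 + 11246.10×2 = 5514.52 + 22492.2 = 28006.72
ΣP(Year 1)Q(Year 1) = 386.77×11 + 10735.44×2 = 4254.47 + 21470.88 = 25725.35
link = 28006.72/25725.35 = 1.088682
Link Year 2→Year 3:
ΣP(Year 3)Q(Year 2) = 594.50×10 + 10284.74×2 = 5945 + 20569.48 = 26514.48
ΣP(Year 2)Q(Year 2) = 501.32×10 + 11246.10×2 = 5013.2 + 22492.2 = 27505.4
link = 26514.48/27505.4 = 0.963974
Chained index = 100 × 1.149496 × 1.088682 × 0.963974 = 120.6351

120.64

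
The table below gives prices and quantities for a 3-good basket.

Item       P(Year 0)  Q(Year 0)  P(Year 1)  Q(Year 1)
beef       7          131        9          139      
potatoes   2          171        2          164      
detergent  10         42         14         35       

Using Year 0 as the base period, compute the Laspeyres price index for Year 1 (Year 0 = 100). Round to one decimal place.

125.6

Laspeyres price index uses base-period quantities as weights.
ΣP(Year 1)·Q(Year 0) = 9×131 + 2×171 + 14×42 = 1179 + 342 + 588 = 2109
ΣP(Year 0)·Q(Year 0) = 7×131 + 2×171 + 10×42 = 917 + 342 + 420 = 1679
Index = 2109 / 1679 × 100 = 125.6105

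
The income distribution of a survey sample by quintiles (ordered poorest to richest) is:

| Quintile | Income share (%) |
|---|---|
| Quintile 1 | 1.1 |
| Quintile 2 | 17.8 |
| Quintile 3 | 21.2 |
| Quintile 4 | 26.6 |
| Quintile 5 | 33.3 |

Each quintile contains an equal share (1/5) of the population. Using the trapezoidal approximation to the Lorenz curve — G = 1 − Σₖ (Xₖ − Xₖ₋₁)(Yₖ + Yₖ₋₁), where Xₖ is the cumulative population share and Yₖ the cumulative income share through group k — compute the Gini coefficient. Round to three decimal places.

0.293

Cumulative income shares Yₖ: 0.0110, 0.1890, 0.4010, 0.6670, 1.0000
Σ (Xₖ−Xₖ₋₁)(Yₖ+Yₖ₋₁) = (1/5)(0.0110+0.0000) + (1/5)(0.1890+0.0110) + (1/5)(0.4010+0.1890) + (1/5)(0.6670+0.4010) + (1/5)(1.0000+0.6670)
  = 0.0022 + 0.0400 + 0.1180 + 0.2136 + 0.3334 = 0.7072
G = 1 − 0.7072 = 0.2928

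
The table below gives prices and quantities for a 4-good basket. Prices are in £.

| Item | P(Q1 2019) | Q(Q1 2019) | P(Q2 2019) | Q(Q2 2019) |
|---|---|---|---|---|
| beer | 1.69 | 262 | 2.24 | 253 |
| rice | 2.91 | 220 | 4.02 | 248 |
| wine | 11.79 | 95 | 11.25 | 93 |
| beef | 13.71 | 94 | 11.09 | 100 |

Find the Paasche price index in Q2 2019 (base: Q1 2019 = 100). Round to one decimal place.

Paasche price index uses current-period quantities as weights.
ΣP(Q2 2019)·Q(Q2 2019) = 2.24×253 + 4.02×248 + 11.25×93 + 11.09×100 = 566.72 + 996.96 + 1046.25 + 1109 = 3718.93
ΣP(Q1 2019)·Q(Q2 2019) = 1.69×253 + 2.91×248 + 11.79×93 + 13.71×100 = 427.57 + 721.68 + 1096.47 + 1371 = 3616.72
Index = 3718.93 / 3616.72 × 100 = 102.8260

102.8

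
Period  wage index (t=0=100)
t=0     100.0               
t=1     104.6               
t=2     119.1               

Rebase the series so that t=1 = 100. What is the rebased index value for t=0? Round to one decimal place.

Rebased(t=0) = 100.0 / 104.6 × 100 = 95.6023

95.6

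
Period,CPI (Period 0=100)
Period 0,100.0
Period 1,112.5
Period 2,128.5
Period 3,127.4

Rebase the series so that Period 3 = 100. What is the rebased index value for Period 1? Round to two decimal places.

88.30

Rebased(Period 1) = 112.5 / 127.4 × 100 = 88.3046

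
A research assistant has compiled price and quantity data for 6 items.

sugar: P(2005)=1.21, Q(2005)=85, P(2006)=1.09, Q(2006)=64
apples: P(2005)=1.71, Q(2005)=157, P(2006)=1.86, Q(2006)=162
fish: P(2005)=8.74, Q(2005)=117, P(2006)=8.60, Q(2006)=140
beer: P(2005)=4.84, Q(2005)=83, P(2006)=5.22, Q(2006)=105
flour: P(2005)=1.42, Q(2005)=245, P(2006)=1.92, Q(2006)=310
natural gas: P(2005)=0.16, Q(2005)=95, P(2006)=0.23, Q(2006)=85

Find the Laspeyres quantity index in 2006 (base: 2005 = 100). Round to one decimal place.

117.7

Laspeyres quantity index uses base-period prices as weights.
ΣP(2005)·Q(2006) = 1.21×64 + 1.71×162 + 8.74×140 + 4.84×105 + 1.42×310 + 0.16×85 = 77.44 + 277.02 + 1223.6 + 508.2 + 440.2 + 13.6 = 2540.06
ΣP(2005)·Q(2005) = 1.21×85 + 1.71×157 + 8.74×117 + 4.84×83 + 1.42×245 + 0.16×95 = 102.85 + 268.47 + 1022.58 + 401.72 + 347.9 + 15.2 = 2158.72
Index = 2540.06 / 2158.72 × 100 = 117.6651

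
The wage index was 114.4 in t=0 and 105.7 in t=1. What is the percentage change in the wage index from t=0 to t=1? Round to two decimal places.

Change = (105.7 − 114.4) / 114.4 × 100
       = -8.7 / 114.4 × 100 = -7.6049%

-7.60%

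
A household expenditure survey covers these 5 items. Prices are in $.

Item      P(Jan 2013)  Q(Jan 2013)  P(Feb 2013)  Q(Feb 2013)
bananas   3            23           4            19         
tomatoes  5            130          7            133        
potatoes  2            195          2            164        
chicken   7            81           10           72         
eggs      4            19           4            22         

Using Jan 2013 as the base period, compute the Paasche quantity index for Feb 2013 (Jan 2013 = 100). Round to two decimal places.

94.07

Paasche quantity index uses current-period prices as weights.
ΣP(Feb 2013)·Q(Feb 2013) = 4×19 + 7×133 + 2×164 + 10×72 + 4×22 = 76 + 931 + 328 + 720 + 88 = 2143
ΣP(Feb 2013)·Q(Jan 2013) = 4×23 + 7×130 + 2×195 + 10×81 + 4×19 = 92 + 910 + 390 + 810 + 76 = 2278
Index = 2143 / 2278 × 100 = 94.0737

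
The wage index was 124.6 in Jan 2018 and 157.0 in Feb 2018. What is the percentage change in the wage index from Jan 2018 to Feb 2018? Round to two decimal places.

Change = (157.0 − 124.6) / 124.6 × 100
       = 32.4 / 124.6 × 100 = 26.0032%

26.00%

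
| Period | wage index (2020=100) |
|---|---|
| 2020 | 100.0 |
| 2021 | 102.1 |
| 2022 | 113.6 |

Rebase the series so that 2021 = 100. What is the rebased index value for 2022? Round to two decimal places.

111.26

Rebased(2022) = 113.6 / 102.1 × 100 = 111.2635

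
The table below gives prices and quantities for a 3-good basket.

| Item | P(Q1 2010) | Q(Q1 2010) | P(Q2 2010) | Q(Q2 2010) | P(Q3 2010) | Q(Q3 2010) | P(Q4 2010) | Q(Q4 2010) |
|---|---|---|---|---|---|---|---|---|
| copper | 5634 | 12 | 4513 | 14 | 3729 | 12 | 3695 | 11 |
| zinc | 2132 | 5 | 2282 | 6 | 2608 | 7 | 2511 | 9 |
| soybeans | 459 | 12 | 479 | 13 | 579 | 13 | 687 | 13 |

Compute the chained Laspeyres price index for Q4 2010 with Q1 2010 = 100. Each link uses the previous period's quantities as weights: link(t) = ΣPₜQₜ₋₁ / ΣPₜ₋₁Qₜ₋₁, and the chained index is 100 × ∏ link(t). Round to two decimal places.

77.56

Link Q1 2010→Q2 2010:
ΣP(Q2 2010)Q(Q1 2010) = 4513×12 + 2282×5 + 479×12 = 54156 + 11410 + 5748 = 71314
ΣP(Q1 2010)Q(Q1 2010) = 5634×12 + 2132×5 + 459×12 = 67608 + 10660 + 5508 = 83776
link = 71314/83776 = 0.851246
Link Q2 2010→Q3 2010:
ΣP(Q3 2010)Q(Q2 2010) = 3729×14 + 2608×6 + 579×13 = 52206 + 15648 + 7527 = 75381
ΣP(Q2 2010)Q(Q2 2010) = 4513×14 + 2282×6 + 479×13 = 63182 + 13692 + 6227 = 83101
link = 75381/83101 = 0.907101
Link Q3 2010→Q4 2010:
ΣP(Q4 2010)Q(Q3 2010) = 3695×12 + 2511×7 + 687×13 = 44340 + 17577 + 8931 = 70848
ΣP(Q3 2010)Q(Q3 2010) = 3729×12 + 2608×7 + 579×13 = 44748 + 18256 + 7527 = 70531
link = 70848/70531 = 1.004494
Chained index = 100 × 0.851246 × 0.907101 × 1.004494 = 77.5637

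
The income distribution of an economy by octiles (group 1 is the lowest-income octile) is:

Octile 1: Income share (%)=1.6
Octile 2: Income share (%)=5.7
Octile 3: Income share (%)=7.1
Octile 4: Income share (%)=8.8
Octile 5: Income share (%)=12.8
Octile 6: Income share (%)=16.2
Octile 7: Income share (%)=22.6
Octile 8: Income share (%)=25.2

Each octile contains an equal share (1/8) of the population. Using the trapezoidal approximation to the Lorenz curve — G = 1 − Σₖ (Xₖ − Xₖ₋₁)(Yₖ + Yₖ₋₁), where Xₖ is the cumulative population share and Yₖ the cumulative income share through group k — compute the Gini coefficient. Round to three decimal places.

Cumulative income shares Yₖ: 0.0160, 0.0730, 0.1440, 0.2320, 0.3600, 0.5220, 0.7480, 1.0000
Σ (Xₖ−Xₖ₋₁)(Yₖ+Yₖ₋₁) = (1/8)(0.0160+0.0000) + (1/8)(0.0730+0.0160) + (1/8)(0.1440+0.0730) + (1/8)(0.2320+0.1440) + (1/8)(0.3600+0.2320) + (1/8)(0.5220+0.3600) + (1/8)(0.7480+0.5220) + (1/8)(1.0000+0.7480)
  = 0.0020 + 0.0111 + 0.0271 + 0.0470 + 0.0740 + 0.1103 + 0.1588 + 0.2185 = 0.6488
G = 1 − 0.6488 = 0.3512

0.351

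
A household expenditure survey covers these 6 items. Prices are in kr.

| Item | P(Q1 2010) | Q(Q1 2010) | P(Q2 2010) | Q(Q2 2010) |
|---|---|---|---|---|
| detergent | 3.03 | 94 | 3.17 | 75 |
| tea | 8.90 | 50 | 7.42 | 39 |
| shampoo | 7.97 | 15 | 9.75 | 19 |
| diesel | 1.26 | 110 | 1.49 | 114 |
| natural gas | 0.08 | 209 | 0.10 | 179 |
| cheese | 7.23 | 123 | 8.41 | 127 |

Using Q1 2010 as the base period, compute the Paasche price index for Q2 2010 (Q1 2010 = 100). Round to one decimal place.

Paasche price index uses current-period quantities as weights.
ΣP(Q2 2010)·Q(Q2 2010) = 3.17×75 + 7.42×39 + 9.75×19 + 1.49×114 + 0.10×179 + 8.41×127 = 237.75 + 289.38 + 185.25 + 169.86 + 17.9 + 1068.07 = 1968.21
ΣP(Q1 2010)·Q(Q2 2010) = 3.03×75 + 8.90×39 + 7.97×19 + 1.26×114 + 0.08×179 + 7.23×127 = 227.25 + 347.1 + 151.43 + 143.64 + 14.32 + 918.21 = 1801.95
Index = 1968.21 / 1801.95 × 100 = 109.2267

109.2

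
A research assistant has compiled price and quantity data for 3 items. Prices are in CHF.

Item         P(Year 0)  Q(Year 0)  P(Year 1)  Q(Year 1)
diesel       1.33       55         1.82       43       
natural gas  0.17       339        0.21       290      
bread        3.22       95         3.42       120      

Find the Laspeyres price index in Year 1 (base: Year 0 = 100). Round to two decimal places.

Laspeyres price index uses base-period quantities as weights.
ΣP(Year 1)·Q(Year 0) = 1.82×55 + 0.21×339 + 3.42×95 = 100.1 + 71.19 + 324.9 = 496.19
ΣP(Year 0)·Q(Year 0) = 1.33×55 + 0.17×339 + 3.22×95 = 73.15 + 57.63 + 305.9 = 436.68
Index = 496.19 / 436.68 × 100 = 113.6278

113.63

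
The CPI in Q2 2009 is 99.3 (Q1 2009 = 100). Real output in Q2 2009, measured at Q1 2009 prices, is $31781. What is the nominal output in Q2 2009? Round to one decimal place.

Nominal = Real × (Index/100) = 31781 × (99.3/100)
        = 31781 × 0.993 = 31558.5330

31558.5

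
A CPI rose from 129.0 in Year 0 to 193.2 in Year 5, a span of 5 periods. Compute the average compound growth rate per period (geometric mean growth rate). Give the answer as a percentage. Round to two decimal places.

8.41%

Growth factor = (193.2/129.0)^(1/5) = (1.497674)^(1/5) = 1.084135
Growth rate = 1.084135 − 1 = 0.084135 = 8.4135%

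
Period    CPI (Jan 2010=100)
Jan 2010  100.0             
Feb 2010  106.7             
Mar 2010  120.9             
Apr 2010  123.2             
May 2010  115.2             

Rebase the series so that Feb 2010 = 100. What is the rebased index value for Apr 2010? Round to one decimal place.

115.5

Rebased(Apr 2010) = 123.2 / 106.7 × 100 = 115.4639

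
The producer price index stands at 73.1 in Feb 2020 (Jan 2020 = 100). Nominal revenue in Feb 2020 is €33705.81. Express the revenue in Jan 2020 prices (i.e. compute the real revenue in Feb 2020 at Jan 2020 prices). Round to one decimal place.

46109.2

Real = Nominal ÷ (Index/100) = 33705.81 ÷ (73.1/100)
     = 33705.81 ÷ 0.731 = 46109.1792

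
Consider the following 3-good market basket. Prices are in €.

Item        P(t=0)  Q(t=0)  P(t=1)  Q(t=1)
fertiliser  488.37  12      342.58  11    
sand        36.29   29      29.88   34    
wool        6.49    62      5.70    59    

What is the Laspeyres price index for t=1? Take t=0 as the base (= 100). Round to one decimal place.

Laspeyres price index uses base-period quantities as weights.
ΣP(t=1)·Q(t=0) = 342.58×12 + 29.88×29 + 5.70×62 = 4110.96 + 866.52 + 353.4 = 5330.88
ΣP(t=0)·Q(t=0) = 488.37×12 + 36.29×29 + 6.49×62 = 5860.44 + 1052.41 + 402.38 = 7315.23
Index = 5330.88 / 7315.23 × 100 = 72.8737

72.9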